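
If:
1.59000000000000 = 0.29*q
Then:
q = 5.48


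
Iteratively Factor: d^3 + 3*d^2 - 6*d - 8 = (d + 1)*(d^2 + 2*d - 8) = (d + 1)*(d + 4)*(d - 2)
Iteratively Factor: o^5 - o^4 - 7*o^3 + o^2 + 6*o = (o - 1)*(o^4 - 7*o^2 - 6*o) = (o - 1)*(o + 1)*(o^3 - o^2 - 6*o) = o*(o - 1)*(o + 1)*(o^2 - o - 6) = o*(o - 3)*(o - 1)*(o + 1)*(o + 2)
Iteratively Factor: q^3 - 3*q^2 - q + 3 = (q - 3)*(q^2 - 1) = (q - 3)*(q - 1)*(q + 1)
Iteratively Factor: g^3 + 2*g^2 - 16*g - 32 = (g - 4)*(g^2 + 6*g + 8) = (g - 4)*(g + 4)*(g + 2)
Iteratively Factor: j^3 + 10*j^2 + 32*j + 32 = (j + 2)*(j^2 + 8*j + 16) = (j + 2)*(j + 4)*(j + 4)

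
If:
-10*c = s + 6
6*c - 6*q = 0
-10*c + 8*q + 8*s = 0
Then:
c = -24/41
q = -24/41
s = -6/41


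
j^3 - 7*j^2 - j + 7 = (j - 7)*(j - 1)*(j + 1)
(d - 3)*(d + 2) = d^2 - d - 6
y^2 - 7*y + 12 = (y - 4)*(y - 3)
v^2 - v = v*(v - 1)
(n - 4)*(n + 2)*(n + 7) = n^3 + 5*n^2 - 22*n - 56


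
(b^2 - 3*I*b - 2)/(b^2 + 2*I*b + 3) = (b - 2*I)/(b + 3*I)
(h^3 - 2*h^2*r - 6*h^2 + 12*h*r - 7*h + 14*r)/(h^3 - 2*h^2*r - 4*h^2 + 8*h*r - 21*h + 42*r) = (h + 1)/(h + 3)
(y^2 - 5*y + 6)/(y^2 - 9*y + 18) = (y - 2)/(y - 6)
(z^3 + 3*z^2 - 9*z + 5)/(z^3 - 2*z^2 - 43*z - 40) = (z^2 - 2*z + 1)/(z^2 - 7*z - 8)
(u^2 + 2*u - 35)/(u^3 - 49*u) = (u - 5)/(u*(u - 7))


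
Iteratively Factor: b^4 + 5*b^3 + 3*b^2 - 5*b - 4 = (b + 4)*(b^3 + b^2 - b - 1) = (b + 1)*(b + 4)*(b^2 - 1) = (b + 1)^2*(b + 4)*(b - 1)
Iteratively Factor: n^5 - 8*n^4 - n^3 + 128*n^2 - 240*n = (n - 5)*(n^4 - 3*n^3 - 16*n^2 + 48*n) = (n - 5)*(n + 4)*(n^3 - 7*n^2 + 12*n) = n*(n - 5)*(n + 4)*(n^2 - 7*n + 12) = n*(n - 5)*(n - 4)*(n + 4)*(n - 3)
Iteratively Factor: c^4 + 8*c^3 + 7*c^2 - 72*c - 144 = (c + 4)*(c^3 + 4*c^2 - 9*c - 36) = (c + 3)*(c + 4)*(c^2 + c - 12) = (c + 3)*(c + 4)^2*(c - 3)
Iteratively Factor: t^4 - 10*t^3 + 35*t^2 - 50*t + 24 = (t - 3)*(t^3 - 7*t^2 + 14*t - 8) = (t - 4)*(t - 3)*(t^2 - 3*t + 2) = (t - 4)*(t - 3)*(t - 2)*(t - 1)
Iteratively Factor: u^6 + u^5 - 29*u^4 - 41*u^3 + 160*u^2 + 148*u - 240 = (u + 2)*(u^5 - u^4 - 27*u^3 + 13*u^2 + 134*u - 120) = (u - 2)*(u + 2)*(u^4 + u^3 - 25*u^2 - 37*u + 60) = (u - 2)*(u + 2)*(u + 4)*(u^3 - 3*u^2 - 13*u + 15) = (u - 2)*(u - 1)*(u + 2)*(u + 4)*(u^2 - 2*u - 15) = (u - 2)*(u - 1)*(u + 2)*(u + 3)*(u + 4)*(u - 5)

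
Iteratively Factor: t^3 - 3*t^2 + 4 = (t + 1)*(t^2 - 4*t + 4) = (t - 2)*(t + 1)*(t - 2)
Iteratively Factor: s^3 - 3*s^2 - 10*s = (s - 5)*(s^2 + 2*s) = s*(s - 5)*(s + 2)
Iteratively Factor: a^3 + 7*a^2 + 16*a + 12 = (a + 3)*(a^2 + 4*a + 4) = (a + 2)*(a + 3)*(a + 2)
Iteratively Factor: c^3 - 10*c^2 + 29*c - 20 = (c - 5)*(c^2 - 5*c + 4) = (c - 5)*(c - 1)*(c - 4)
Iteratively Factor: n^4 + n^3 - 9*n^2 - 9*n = (n + 1)*(n^3 - 9*n) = (n - 3)*(n + 1)*(n^2 + 3*n) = n*(n - 3)*(n + 1)*(n + 3)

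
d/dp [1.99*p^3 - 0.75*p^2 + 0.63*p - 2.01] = 5.97*p^2 - 1.5*p + 0.63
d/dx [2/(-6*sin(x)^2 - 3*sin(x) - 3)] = 2*(4*sin(x) + 1)*cos(x)/(3*(sin(x) - cos(2*x) + 2)^2)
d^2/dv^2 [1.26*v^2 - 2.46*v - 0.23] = 2.52000000000000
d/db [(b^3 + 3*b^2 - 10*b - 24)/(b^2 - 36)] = (b^4 - 98*b^2 - 168*b + 360)/(b^4 - 72*b^2 + 1296)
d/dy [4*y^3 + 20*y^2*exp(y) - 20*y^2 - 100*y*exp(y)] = 20*y^2*exp(y) + 12*y^2 - 60*y*exp(y) - 40*y - 100*exp(y)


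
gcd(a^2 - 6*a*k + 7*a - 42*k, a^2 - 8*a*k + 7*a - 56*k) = a + 7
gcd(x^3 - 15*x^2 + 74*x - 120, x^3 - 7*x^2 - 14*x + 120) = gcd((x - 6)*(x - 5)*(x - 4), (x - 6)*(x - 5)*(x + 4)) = x^2 - 11*x + 30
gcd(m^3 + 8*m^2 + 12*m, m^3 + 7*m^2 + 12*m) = m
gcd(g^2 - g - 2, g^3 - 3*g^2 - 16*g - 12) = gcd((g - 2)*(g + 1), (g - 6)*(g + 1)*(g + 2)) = g + 1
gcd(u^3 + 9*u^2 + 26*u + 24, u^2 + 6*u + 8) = u^2 + 6*u + 8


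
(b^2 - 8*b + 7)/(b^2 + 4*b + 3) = (b^2 - 8*b + 7)/(b^2 + 4*b + 3)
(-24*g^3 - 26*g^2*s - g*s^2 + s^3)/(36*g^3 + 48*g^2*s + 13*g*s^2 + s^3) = (-24*g^2 - 2*g*s + s^2)/(36*g^2 + 12*g*s + s^2)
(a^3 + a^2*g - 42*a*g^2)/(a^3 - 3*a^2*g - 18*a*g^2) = (a + 7*g)/(a + 3*g)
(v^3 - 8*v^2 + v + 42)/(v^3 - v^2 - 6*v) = (v - 7)/v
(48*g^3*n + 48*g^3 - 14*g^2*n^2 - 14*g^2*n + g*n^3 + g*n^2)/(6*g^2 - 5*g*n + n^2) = g*(48*g^2*n + 48*g^2 - 14*g*n^2 - 14*g*n + n^3 + n^2)/(6*g^2 - 5*g*n + n^2)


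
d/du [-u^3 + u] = 1 - 3*u^2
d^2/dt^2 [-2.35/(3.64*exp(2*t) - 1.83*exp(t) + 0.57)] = (-2.35*(7.28*exp(t) - 1.83)*(14.56*exp(t) - 3.66)*exp(t) + (34.216*exp(t) - 4.3005)*(3.64*exp(2*t) - 1.83*exp(t) + 0.57))*exp(t)/(3.64*exp(2*t) - 1.83*exp(t) + 0.57)^3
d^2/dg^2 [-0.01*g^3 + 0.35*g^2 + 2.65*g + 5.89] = 0.7 - 0.06*g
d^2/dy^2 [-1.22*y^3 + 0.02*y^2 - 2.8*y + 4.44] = 0.04 - 7.32*y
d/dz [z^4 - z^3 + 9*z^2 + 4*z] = 4*z^3 - 3*z^2 + 18*z + 4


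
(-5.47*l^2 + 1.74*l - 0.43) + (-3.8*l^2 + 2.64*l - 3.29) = -9.27*l^2 + 4.38*l - 3.72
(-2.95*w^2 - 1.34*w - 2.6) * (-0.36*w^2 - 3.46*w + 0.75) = 1.062*w^4 + 10.6894*w^3 + 3.3599*w^2 + 7.991*w - 1.95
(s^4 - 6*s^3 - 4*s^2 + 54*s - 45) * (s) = s^5 - 6*s^4 - 4*s^3 + 54*s^2 - 45*s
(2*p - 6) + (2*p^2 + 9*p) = 2*p^2 + 11*p - 6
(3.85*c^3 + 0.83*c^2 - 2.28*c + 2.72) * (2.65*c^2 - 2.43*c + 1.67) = 10.2025*c^5 - 7.156*c^4 - 1.6294*c^3 + 14.1345*c^2 - 10.4172*c + 4.5424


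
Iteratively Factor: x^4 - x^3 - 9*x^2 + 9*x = (x - 3)*(x^3 + 2*x^2 - 3*x) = (x - 3)*(x + 3)*(x^2 - x) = x*(x - 3)*(x + 3)*(x - 1)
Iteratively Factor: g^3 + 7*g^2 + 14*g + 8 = (g + 1)*(g^2 + 6*g + 8) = (g + 1)*(g + 4)*(g + 2)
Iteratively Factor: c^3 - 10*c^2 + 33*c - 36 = (c - 4)*(c^2 - 6*c + 9) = (c - 4)*(c - 3)*(c - 3)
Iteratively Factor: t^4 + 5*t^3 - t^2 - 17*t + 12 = (t + 3)*(t^3 + 2*t^2 - 7*t + 4) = (t + 3)*(t + 4)*(t^2 - 2*t + 1) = (t - 1)*(t + 3)*(t + 4)*(t - 1)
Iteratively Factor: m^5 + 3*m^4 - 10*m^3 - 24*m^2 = (m - 3)*(m^4 + 6*m^3 + 8*m^2) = (m - 3)*(m + 4)*(m^3 + 2*m^2) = m*(m - 3)*(m + 4)*(m^2 + 2*m) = m^2*(m - 3)*(m + 4)*(m + 2)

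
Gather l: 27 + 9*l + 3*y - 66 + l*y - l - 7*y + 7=l*(y + 8) - 4*y - 32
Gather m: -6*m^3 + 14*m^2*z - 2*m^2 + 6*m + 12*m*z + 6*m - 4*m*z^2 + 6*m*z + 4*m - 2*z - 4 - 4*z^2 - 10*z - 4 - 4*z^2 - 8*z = -6*m^3 + m^2*(14*z - 2) + m*(-4*z^2 + 18*z + 16) - 8*z^2 - 20*z - 8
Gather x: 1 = 1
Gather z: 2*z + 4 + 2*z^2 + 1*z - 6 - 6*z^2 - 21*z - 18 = -4*z^2 - 18*z - 20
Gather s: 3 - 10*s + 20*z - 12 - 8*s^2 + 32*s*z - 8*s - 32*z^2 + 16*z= -8*s^2 + s*(32*z - 18) - 32*z^2 + 36*z - 9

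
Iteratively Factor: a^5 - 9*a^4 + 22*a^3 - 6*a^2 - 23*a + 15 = (a - 5)*(a^4 - 4*a^3 + 2*a^2 + 4*a - 3) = (a - 5)*(a - 3)*(a^3 - a^2 - a + 1) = (a - 5)*(a - 3)*(a + 1)*(a^2 - 2*a + 1) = (a - 5)*(a - 3)*(a - 1)*(a + 1)*(a - 1)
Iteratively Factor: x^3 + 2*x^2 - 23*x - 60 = (x + 4)*(x^2 - 2*x - 15) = (x - 5)*(x + 4)*(x + 3)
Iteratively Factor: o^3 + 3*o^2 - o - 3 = (o + 3)*(o^2 - 1) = (o - 1)*(o + 3)*(o + 1)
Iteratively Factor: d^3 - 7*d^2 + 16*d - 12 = (d - 2)*(d^2 - 5*d + 6) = (d - 3)*(d - 2)*(d - 2)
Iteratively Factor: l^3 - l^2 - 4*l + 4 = (l + 2)*(l^2 - 3*l + 2) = (l - 1)*(l + 2)*(l - 2)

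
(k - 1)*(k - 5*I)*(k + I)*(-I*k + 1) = -I*k^4 - 3*k^3 + I*k^3 + 3*k^2 - 9*I*k^2 + 5*k + 9*I*k - 5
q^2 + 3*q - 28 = (q - 4)*(q + 7)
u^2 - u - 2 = (u - 2)*(u + 1)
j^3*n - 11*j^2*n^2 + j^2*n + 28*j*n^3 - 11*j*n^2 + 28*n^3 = (j - 7*n)*(j - 4*n)*(j*n + n)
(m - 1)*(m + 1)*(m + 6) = m^3 + 6*m^2 - m - 6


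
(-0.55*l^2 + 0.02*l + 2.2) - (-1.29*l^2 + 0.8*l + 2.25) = 0.74*l^2 - 0.78*l - 0.0499999999999998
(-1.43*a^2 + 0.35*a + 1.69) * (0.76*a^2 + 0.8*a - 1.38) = -1.0868*a^4 - 0.878*a^3 + 3.5378*a^2 + 0.869*a - 2.3322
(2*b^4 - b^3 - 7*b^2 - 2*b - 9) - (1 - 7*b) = 2*b^4 - b^3 - 7*b^2 + 5*b - 10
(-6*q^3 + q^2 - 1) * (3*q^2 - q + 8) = -18*q^5 + 9*q^4 - 49*q^3 + 5*q^2 + q - 8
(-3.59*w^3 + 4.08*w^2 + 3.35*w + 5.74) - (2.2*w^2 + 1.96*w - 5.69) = -3.59*w^3 + 1.88*w^2 + 1.39*w + 11.43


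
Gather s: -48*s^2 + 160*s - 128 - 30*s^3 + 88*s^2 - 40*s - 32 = -30*s^3 + 40*s^2 + 120*s - 160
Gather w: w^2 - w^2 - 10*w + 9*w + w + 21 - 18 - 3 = 0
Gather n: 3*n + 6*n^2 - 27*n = 6*n^2 - 24*n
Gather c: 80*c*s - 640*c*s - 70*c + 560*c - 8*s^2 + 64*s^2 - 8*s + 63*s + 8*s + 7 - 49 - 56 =c*(490 - 560*s) + 56*s^2 + 63*s - 98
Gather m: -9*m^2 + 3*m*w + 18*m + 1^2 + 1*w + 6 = -9*m^2 + m*(3*w + 18) + w + 7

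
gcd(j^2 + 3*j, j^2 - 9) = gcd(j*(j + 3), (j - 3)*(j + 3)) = j + 3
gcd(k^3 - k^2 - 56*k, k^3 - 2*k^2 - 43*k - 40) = k - 8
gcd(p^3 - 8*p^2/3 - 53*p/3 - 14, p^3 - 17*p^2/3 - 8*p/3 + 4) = p^2 - 5*p - 6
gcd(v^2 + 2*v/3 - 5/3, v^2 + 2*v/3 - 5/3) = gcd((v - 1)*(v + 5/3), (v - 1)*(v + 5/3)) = v^2 + 2*v/3 - 5/3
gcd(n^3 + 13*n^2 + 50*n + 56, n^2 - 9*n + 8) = 1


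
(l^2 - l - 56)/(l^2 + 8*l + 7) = (l - 8)/(l + 1)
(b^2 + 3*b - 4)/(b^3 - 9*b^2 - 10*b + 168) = (b - 1)/(b^2 - 13*b + 42)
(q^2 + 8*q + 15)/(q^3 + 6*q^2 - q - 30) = 1/(q - 2)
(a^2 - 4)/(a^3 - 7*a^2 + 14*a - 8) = (a + 2)/(a^2 - 5*a + 4)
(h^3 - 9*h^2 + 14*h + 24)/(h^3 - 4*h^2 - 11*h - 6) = (h - 4)/(h + 1)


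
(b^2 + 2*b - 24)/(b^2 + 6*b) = (b - 4)/b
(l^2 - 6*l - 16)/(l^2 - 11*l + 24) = (l + 2)/(l - 3)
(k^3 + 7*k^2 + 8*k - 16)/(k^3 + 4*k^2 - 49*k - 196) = (k^2 + 3*k - 4)/(k^2 - 49)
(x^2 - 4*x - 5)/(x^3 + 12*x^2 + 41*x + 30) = (x - 5)/(x^2 + 11*x + 30)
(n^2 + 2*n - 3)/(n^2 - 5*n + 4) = (n + 3)/(n - 4)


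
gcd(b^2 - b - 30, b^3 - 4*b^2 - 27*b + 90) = b^2 - b - 30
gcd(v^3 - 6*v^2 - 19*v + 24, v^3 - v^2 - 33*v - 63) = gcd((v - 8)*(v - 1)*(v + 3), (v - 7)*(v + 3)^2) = v + 3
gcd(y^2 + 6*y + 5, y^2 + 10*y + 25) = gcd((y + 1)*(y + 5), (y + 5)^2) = y + 5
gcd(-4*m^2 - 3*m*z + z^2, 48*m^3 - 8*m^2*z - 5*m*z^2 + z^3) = -4*m + z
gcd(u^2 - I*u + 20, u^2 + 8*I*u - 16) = u + 4*I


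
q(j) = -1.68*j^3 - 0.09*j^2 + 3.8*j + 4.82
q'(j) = -5.04*j^2 - 0.18*j + 3.8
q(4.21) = -106.14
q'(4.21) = -86.29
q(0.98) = 6.88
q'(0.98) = -1.22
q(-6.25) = 387.71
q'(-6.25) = -191.95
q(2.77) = -21.05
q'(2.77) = -35.37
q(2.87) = -24.73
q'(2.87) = -38.23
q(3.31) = -44.51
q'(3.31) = -52.01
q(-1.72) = 6.57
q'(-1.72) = -10.80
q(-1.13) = 2.84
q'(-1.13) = -2.43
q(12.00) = -2865.58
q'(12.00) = -724.12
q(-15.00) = 5597.57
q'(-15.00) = -1127.50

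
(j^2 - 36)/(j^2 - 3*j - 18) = (j + 6)/(j + 3)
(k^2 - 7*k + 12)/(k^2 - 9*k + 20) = (k - 3)/(k - 5)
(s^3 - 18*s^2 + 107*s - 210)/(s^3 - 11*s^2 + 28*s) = (s^2 - 11*s + 30)/(s*(s - 4))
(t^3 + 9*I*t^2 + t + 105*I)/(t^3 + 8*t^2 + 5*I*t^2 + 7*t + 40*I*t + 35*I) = (t^2 + 4*I*t + 21)/(t^2 + 8*t + 7)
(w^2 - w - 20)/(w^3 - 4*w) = (w^2 - w - 20)/(w*(w^2 - 4))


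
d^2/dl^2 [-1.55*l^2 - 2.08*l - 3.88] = -3.10000000000000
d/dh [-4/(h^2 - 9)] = 8*h/(h^2 - 9)^2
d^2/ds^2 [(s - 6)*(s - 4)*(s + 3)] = 6*s - 14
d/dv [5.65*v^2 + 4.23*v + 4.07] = 11.3*v + 4.23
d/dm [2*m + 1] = 2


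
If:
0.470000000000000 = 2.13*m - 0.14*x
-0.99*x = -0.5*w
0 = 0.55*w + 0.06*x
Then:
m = 0.22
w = 0.00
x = 0.00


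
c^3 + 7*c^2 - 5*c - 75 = (c - 3)*(c + 5)^2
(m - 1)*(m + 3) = m^2 + 2*m - 3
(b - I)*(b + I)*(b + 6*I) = b^3 + 6*I*b^2 + b + 6*I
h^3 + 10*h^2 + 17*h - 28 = (h - 1)*(h + 4)*(h + 7)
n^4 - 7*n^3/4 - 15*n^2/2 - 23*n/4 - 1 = (n - 4)*(n + 1/4)*(n + 1)^2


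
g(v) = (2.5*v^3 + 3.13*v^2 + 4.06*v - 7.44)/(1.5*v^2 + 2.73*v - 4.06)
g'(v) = (-3.0*v - 2.73)*(2.5*v^3 + 3.13*v^2 + 4.06*v - 7.44)/(1.5*v^2 + 2.73*v - 4.06)^2 + (7.5*v^2 + 6.26*v + 4.06)/(1.5*v^2 + 2.73*v - 4.06) = (3.75*v^4 + 13.65*v^3 - 27.9951*v^2 - 3.0956*v + 3.8276)/(2.25*v^4 + 8.19*v^3 - 4.7271*v^2 - 22.1676*v + 16.4836)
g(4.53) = 7.87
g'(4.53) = 1.48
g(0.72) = 1.49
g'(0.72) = -3.93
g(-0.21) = 1.79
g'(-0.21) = 0.15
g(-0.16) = 1.80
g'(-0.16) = 0.18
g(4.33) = 7.57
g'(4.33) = 1.47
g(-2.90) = -84.43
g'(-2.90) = -713.22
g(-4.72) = -13.34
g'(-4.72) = -0.66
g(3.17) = 5.92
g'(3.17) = 1.36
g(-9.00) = -17.37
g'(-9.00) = 1.44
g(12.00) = 19.66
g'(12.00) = 1.62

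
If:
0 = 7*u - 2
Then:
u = 2/7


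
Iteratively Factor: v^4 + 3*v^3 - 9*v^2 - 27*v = (v)*(v^3 + 3*v^2 - 9*v - 27) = v*(v + 3)*(v^2 - 9) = v*(v - 3)*(v + 3)*(v + 3)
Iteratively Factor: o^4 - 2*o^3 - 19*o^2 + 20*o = (o + 4)*(o^3 - 6*o^2 + 5*o) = (o - 5)*(o + 4)*(o^2 - o) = (o - 5)*(o - 1)*(o + 4)*(o)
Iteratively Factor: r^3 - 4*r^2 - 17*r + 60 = (r - 5)*(r^2 + r - 12) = (r - 5)*(r + 4)*(r - 3)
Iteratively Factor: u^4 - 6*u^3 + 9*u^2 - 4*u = (u - 4)*(u^3 - 2*u^2 + u) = (u - 4)*(u - 1)*(u^2 - u) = (u - 4)*(u - 1)^2*(u)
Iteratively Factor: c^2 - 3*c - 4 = (c - 4)*(c + 1)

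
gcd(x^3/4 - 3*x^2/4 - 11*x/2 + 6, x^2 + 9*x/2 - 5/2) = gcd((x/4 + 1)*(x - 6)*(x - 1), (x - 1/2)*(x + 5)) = 1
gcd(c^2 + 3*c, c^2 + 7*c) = c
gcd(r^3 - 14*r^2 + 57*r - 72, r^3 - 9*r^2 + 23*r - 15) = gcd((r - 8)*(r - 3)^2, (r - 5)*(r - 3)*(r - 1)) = r - 3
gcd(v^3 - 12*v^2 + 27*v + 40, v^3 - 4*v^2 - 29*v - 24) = v^2 - 7*v - 8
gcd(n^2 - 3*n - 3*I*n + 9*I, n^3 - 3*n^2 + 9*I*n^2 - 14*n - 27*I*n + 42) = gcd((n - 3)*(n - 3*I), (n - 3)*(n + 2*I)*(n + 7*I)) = n - 3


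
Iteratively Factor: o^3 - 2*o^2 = (o - 2)*(o^2) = o*(o - 2)*(o)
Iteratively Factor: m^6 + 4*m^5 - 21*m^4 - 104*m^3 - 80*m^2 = (m - 5)*(m^5 + 9*m^4 + 24*m^3 + 16*m^2) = (m - 5)*(m + 4)*(m^4 + 5*m^3 + 4*m^2) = m*(m - 5)*(m + 4)*(m^3 + 5*m^2 + 4*m) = m*(m - 5)*(m + 1)*(m + 4)*(m^2 + 4*m) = m^2*(m - 5)*(m + 1)*(m + 4)*(m + 4)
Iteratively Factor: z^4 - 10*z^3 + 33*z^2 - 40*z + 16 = (z - 4)*(z^3 - 6*z^2 + 9*z - 4) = (z - 4)^2*(z^2 - 2*z + 1) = (z - 4)^2*(z - 1)*(z - 1)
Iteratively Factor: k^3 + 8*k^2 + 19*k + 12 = (k + 3)*(k^2 + 5*k + 4) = (k + 1)*(k + 3)*(k + 4)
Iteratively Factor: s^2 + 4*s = (s + 4)*(s)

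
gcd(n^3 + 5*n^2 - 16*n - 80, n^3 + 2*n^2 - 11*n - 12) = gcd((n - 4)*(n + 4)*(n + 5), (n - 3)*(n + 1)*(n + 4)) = n + 4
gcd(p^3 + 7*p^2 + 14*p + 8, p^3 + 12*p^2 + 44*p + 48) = p^2 + 6*p + 8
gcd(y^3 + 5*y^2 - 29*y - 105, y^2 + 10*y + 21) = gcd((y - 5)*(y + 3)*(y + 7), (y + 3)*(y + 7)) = y^2 + 10*y + 21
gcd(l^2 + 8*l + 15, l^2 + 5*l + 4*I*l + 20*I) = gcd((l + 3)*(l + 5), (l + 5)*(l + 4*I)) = l + 5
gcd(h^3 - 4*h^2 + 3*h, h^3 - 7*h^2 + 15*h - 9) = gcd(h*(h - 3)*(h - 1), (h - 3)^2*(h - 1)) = h^2 - 4*h + 3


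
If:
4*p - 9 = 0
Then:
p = 9/4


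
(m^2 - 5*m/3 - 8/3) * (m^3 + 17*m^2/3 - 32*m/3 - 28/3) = m^5 + 4*m^4 - 205*m^3/9 - 20*m^2/3 + 44*m + 224/9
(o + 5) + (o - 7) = 2*o - 2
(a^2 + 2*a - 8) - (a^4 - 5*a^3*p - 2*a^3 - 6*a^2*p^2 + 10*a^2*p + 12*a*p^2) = -a^4 + 5*a^3*p + 2*a^3 + 6*a^2*p^2 - 10*a^2*p + a^2 - 12*a*p^2 + 2*a - 8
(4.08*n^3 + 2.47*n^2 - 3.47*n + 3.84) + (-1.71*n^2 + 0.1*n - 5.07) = 4.08*n^3 + 0.76*n^2 - 3.37*n - 1.23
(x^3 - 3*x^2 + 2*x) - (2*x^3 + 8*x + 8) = -x^3 - 3*x^2 - 6*x - 8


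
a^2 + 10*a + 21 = (a + 3)*(a + 7)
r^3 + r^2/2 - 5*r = r*(r - 2)*(r + 5/2)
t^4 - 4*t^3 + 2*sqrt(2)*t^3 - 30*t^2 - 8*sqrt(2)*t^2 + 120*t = t*(t - 4)*(t - 3*sqrt(2))*(t + 5*sqrt(2))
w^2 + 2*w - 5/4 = (w - 1/2)*(w + 5/2)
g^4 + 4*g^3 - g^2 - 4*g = g*(g - 1)*(g + 1)*(g + 4)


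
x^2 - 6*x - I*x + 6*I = (x - 6)*(x - I)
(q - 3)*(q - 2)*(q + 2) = q^3 - 3*q^2 - 4*q + 12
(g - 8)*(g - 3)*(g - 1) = g^3 - 12*g^2 + 35*g - 24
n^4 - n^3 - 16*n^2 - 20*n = n*(n - 5)*(n + 2)^2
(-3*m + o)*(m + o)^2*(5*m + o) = -15*m^4 - 28*m^3*o - 10*m^2*o^2 + 4*m*o^3 + o^4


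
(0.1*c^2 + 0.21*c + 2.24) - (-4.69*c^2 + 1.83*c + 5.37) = 4.79*c^2 - 1.62*c - 3.13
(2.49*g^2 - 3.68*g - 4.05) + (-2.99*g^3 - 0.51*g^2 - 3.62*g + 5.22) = -2.99*g^3 + 1.98*g^2 - 7.3*g + 1.17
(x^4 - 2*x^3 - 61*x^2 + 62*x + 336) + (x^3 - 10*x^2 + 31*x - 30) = x^4 - x^3 - 71*x^2 + 93*x + 306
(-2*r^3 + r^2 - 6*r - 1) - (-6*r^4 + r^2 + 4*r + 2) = 6*r^4 - 2*r^3 - 10*r - 3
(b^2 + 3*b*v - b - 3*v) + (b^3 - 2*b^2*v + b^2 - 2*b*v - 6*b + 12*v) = b^3 - 2*b^2*v + 2*b^2 + b*v - 7*b + 9*v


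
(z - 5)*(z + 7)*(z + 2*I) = z^3 + 2*z^2 + 2*I*z^2 - 35*z + 4*I*z - 70*I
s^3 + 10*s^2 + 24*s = s*(s + 4)*(s + 6)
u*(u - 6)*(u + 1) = u^3 - 5*u^2 - 6*u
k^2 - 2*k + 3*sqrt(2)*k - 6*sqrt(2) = (k - 2)*(k + 3*sqrt(2))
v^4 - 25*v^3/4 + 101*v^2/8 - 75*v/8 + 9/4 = (v - 3)*(v - 2)*(v - 3/4)*(v - 1/2)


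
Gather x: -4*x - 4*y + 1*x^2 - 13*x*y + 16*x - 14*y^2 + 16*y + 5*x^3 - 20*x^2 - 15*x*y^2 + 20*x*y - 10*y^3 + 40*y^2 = 5*x^3 - 19*x^2 + x*(-15*y^2 + 7*y + 12) - 10*y^3 + 26*y^2 + 12*y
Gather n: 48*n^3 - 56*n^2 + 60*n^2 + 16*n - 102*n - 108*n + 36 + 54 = 48*n^3 + 4*n^2 - 194*n + 90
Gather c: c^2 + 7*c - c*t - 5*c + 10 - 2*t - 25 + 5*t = c^2 + c*(2 - t) + 3*t - 15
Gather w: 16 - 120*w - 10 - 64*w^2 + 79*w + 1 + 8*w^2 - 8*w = -56*w^2 - 49*w + 7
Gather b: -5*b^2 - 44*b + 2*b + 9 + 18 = -5*b^2 - 42*b + 27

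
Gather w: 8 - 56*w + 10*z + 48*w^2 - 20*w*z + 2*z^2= 48*w^2 + w*(-20*z - 56) + 2*z^2 + 10*z + 8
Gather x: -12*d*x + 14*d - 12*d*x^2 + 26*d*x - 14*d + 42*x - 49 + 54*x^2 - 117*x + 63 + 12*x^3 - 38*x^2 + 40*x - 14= 12*x^3 + x^2*(16 - 12*d) + x*(14*d - 35)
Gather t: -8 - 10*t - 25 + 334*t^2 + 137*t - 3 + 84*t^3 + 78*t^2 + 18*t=84*t^3 + 412*t^2 + 145*t - 36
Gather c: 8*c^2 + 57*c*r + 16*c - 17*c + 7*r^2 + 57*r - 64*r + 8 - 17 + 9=8*c^2 + c*(57*r - 1) + 7*r^2 - 7*r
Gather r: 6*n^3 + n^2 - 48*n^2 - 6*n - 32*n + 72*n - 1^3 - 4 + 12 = 6*n^3 - 47*n^2 + 34*n + 7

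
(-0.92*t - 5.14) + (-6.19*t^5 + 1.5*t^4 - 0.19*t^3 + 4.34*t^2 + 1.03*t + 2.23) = -6.19*t^5 + 1.5*t^4 - 0.19*t^3 + 4.34*t^2 + 0.11*t - 2.91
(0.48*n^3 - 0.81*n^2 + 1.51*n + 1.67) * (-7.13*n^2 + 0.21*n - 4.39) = -3.4224*n^5 + 5.8761*n^4 - 13.0436*n^3 - 8.0341*n^2 - 6.2782*n - 7.3313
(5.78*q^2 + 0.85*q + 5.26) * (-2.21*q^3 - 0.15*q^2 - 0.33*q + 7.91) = -12.7738*q^5 - 2.7455*q^4 - 13.6595*q^3 + 44.6503*q^2 + 4.9877*q + 41.6066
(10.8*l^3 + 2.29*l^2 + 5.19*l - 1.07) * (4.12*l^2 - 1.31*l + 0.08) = 44.496*l^5 - 4.7132*l^4 + 19.2469*l^3 - 11.0241*l^2 + 1.8169*l - 0.0856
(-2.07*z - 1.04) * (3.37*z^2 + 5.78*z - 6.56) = -6.9759*z^3 - 15.4694*z^2 + 7.568*z + 6.8224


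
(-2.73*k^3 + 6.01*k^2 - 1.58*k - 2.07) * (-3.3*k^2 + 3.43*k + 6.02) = 9.009*k^5 - 29.1969*k^4 + 9.3937*k^3 + 37.5918*k^2 - 16.6117*k - 12.4614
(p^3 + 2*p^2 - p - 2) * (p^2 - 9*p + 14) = p^5 - 7*p^4 - 5*p^3 + 35*p^2 + 4*p - 28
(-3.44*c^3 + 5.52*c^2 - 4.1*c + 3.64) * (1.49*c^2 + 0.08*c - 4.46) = -5.1256*c^5 + 7.9496*c^4 + 9.675*c^3 - 19.5236*c^2 + 18.5772*c - 16.2344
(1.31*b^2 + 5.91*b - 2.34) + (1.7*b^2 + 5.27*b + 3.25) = 3.01*b^2 + 11.18*b + 0.91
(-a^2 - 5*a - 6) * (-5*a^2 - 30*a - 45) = 5*a^4 + 55*a^3 + 225*a^2 + 405*a + 270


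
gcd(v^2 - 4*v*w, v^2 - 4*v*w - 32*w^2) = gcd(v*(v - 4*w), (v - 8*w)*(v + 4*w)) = 1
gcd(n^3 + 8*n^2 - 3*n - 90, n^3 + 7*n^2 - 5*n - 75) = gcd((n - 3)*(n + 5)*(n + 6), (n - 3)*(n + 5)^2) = n^2 + 2*n - 15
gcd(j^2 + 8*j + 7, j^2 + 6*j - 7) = j + 7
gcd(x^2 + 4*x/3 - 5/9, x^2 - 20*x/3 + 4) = 1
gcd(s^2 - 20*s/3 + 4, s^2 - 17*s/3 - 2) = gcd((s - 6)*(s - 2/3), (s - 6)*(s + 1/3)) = s - 6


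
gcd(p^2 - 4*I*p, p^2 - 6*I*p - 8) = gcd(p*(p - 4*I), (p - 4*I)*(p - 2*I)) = p - 4*I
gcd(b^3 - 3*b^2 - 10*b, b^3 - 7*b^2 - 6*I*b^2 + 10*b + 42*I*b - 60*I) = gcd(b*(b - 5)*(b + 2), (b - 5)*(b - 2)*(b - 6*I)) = b - 5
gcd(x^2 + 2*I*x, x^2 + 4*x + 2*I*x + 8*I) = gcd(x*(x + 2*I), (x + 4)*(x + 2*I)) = x + 2*I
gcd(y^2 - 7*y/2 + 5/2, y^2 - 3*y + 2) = y - 1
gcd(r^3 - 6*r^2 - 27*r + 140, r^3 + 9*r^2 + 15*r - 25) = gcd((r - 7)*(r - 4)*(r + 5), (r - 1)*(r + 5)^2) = r + 5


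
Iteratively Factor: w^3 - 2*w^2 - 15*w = (w)*(w^2 - 2*w - 15) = w*(w - 5)*(w + 3)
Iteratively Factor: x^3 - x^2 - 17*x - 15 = (x - 5)*(x^2 + 4*x + 3) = (x - 5)*(x + 3)*(x + 1)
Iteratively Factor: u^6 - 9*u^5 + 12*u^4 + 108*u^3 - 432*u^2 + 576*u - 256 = (u - 1)*(u^5 - 8*u^4 + 4*u^3 + 112*u^2 - 320*u + 256) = (u - 4)*(u - 1)*(u^4 - 4*u^3 - 12*u^2 + 64*u - 64) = (u - 4)*(u - 2)*(u - 1)*(u^3 - 2*u^2 - 16*u + 32) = (u - 4)*(u - 2)*(u - 1)*(u + 4)*(u^2 - 6*u + 8) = (u - 4)*(u - 2)^2*(u - 1)*(u + 4)*(u - 4)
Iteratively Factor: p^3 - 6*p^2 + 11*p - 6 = (p - 2)*(p^2 - 4*p + 3) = (p - 2)*(p - 1)*(p - 3)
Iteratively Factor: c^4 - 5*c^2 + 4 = (c - 2)*(c^3 + 2*c^2 - c - 2) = (c - 2)*(c + 2)*(c^2 - 1) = (c - 2)*(c - 1)*(c + 2)*(c + 1)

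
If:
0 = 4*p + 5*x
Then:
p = -5*x/4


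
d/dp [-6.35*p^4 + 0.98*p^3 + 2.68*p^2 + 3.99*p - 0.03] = -25.4*p^3 + 2.94*p^2 + 5.36*p + 3.99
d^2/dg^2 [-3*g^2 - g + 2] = -6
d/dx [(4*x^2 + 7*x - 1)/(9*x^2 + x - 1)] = (-59*x^2 + 10*x - 6)/(81*x^4 + 18*x^3 - 17*x^2 - 2*x + 1)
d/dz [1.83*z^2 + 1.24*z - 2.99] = 3.66*z + 1.24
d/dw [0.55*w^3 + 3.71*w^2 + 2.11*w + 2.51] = 1.65*w^2 + 7.42*w + 2.11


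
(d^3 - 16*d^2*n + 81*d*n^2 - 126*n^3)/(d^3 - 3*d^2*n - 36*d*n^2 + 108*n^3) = (d - 7*n)/(d + 6*n)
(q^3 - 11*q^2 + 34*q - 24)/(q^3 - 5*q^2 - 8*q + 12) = (q - 4)/(q + 2)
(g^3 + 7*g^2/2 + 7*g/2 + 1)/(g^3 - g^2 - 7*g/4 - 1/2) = 2*(g^2 + 3*g + 2)/(2*g^2 - 3*g - 2)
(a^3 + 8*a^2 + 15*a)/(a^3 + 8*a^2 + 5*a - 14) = a*(a^2 + 8*a + 15)/(a^3 + 8*a^2 + 5*a - 14)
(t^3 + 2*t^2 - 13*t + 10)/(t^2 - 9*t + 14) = (t^2 + 4*t - 5)/(t - 7)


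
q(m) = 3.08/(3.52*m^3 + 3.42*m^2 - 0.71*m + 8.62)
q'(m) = 3.08*(-10.56*m^2 - 6.84*m + 0.71)/(3.52*m^3 + 3.42*m^2 - 0.71*m + 8.62)^2 = (-32.5248*m^2 - 21.0672*m + 2.1868)/(3.52*m^3 + 3.42*m^2 - 0.71*m + 8.62)^2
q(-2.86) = -0.07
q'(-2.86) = -0.11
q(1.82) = 0.08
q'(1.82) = -0.09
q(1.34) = 0.14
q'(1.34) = -0.17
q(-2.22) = -0.27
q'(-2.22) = -0.85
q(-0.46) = 0.33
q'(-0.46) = 0.06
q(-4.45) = -0.01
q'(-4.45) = -0.01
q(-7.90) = -0.00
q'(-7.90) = -0.00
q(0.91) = 0.23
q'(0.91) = -0.24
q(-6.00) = -0.00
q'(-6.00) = -0.00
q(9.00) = 0.00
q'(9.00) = -0.00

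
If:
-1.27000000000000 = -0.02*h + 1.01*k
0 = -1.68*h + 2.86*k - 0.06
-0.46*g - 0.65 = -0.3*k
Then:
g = -2.26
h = -2.25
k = -1.30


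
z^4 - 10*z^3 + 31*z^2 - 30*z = z*(z - 5)*(z - 3)*(z - 2)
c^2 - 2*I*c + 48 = (c - 8*I)*(c + 6*I)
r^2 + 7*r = r*(r + 7)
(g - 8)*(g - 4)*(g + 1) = g^3 - 11*g^2 + 20*g + 32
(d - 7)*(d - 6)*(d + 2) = d^3 - 11*d^2 + 16*d + 84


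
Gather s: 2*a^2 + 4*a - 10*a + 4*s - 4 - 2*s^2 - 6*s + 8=2*a^2 - 6*a - 2*s^2 - 2*s + 4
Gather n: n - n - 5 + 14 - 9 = 0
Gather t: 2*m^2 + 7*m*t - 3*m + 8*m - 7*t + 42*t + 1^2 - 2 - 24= 2*m^2 + 5*m + t*(7*m + 35) - 25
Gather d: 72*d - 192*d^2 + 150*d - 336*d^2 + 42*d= -528*d^2 + 264*d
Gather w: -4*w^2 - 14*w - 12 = -4*w^2 - 14*w - 12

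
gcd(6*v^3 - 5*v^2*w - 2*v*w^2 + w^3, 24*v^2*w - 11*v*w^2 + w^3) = 3*v - w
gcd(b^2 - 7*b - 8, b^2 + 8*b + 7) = b + 1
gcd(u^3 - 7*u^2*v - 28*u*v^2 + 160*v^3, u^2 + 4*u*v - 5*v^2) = u + 5*v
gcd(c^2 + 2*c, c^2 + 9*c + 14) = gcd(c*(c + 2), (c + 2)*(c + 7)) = c + 2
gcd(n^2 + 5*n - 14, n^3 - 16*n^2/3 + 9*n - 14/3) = n - 2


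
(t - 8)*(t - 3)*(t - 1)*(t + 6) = t^4 - 6*t^3 - 37*t^2 + 186*t - 144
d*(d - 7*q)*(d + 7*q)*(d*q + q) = d^4*q + d^3*q - 49*d^2*q^3 - 49*d*q^3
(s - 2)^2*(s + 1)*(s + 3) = s^4 - 9*s^2 + 4*s + 12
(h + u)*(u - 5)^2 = h*u^2 - 10*h*u + 25*h + u^3 - 10*u^2 + 25*u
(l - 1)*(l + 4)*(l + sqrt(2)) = l^3 + sqrt(2)*l^2 + 3*l^2 - 4*l + 3*sqrt(2)*l - 4*sqrt(2)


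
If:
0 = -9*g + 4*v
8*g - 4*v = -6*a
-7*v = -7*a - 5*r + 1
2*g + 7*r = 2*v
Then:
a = -14/1075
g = -84/1075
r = -6/215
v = -189/1075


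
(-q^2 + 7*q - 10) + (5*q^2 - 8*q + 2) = 4*q^2 - q - 8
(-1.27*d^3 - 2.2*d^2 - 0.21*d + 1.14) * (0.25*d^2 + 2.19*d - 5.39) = -0.3175*d^5 - 3.3313*d^4 + 1.9748*d^3 + 11.6831*d^2 + 3.6285*d - 6.1446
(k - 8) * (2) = 2*k - 16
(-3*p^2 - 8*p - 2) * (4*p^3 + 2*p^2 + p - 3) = -12*p^5 - 38*p^4 - 27*p^3 - 3*p^2 + 22*p + 6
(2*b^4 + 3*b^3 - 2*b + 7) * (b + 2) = 2*b^5 + 7*b^4 + 6*b^3 - 2*b^2 + 3*b + 14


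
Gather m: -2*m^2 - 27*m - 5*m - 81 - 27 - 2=-2*m^2 - 32*m - 110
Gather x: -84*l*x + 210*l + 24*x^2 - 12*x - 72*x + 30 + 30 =210*l + 24*x^2 + x*(-84*l - 84) + 60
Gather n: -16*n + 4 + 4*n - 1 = 3 - 12*n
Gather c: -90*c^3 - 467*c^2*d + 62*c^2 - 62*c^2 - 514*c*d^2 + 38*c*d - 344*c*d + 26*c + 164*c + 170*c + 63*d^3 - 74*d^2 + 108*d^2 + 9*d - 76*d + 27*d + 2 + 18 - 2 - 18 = -90*c^3 - 467*c^2*d + c*(-514*d^2 - 306*d + 360) + 63*d^3 + 34*d^2 - 40*d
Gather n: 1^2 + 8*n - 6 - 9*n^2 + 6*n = -9*n^2 + 14*n - 5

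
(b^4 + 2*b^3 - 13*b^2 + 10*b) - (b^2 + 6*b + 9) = b^4 + 2*b^3 - 14*b^2 + 4*b - 9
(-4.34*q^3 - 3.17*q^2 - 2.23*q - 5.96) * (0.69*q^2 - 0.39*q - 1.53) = -2.9946*q^5 - 0.494699999999999*q^4 + 6.3378*q^3 + 1.6074*q^2 + 5.7363*q + 9.1188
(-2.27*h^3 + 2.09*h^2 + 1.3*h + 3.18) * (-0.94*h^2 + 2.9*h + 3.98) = 2.1338*h^5 - 8.5476*h^4 - 4.1956*h^3 + 9.099*h^2 + 14.396*h + 12.6564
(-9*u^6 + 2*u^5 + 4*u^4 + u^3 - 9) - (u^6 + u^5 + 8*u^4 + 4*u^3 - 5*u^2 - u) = -10*u^6 + u^5 - 4*u^4 - 3*u^3 + 5*u^2 + u - 9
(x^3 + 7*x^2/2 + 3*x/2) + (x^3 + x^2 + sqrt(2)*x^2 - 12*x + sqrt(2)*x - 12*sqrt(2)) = 2*x^3 + sqrt(2)*x^2 + 9*x^2/2 - 21*x/2 + sqrt(2)*x - 12*sqrt(2)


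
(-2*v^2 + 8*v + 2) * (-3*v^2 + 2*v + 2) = 6*v^4 - 28*v^3 + 6*v^2 + 20*v + 4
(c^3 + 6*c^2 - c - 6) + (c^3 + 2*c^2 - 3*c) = 2*c^3 + 8*c^2 - 4*c - 6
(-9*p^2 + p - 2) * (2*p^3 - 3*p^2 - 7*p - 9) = -18*p^5 + 29*p^4 + 56*p^3 + 80*p^2 + 5*p + 18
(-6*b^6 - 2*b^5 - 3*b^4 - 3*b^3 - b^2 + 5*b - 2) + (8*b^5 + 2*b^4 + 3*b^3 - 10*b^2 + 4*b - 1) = -6*b^6 + 6*b^5 - b^4 - 11*b^2 + 9*b - 3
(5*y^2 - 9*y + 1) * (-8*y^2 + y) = -40*y^4 + 77*y^3 - 17*y^2 + y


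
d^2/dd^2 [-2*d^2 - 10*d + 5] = -4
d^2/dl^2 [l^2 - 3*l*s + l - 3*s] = 2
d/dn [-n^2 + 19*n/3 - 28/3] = 19/3 - 2*n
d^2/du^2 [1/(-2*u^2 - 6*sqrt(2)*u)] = (u*(u + 3*sqrt(2)) - (2*u + 3*sqrt(2))^2)/(u^3*(u + 3*sqrt(2))^3)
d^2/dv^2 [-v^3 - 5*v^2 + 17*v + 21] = -6*v - 10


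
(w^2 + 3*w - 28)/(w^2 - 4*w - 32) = (-w^2 - 3*w + 28)/(-w^2 + 4*w + 32)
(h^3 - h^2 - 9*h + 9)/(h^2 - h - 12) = (h^2 - 4*h + 3)/(h - 4)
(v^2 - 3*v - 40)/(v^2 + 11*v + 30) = (v - 8)/(v + 6)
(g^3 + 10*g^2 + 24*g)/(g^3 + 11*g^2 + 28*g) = (g + 6)/(g + 7)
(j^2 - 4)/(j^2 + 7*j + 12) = (j^2 - 4)/(j^2 + 7*j + 12)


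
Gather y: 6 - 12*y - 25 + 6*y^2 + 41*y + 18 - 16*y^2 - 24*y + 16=-10*y^2 + 5*y + 15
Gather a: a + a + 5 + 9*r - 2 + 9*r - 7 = 2*a + 18*r - 4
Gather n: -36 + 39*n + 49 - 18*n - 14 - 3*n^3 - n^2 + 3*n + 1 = -3*n^3 - n^2 + 24*n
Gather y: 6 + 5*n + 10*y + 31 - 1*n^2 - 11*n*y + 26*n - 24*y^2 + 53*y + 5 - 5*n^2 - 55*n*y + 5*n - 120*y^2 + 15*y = -6*n^2 + 36*n - 144*y^2 + y*(78 - 66*n) + 42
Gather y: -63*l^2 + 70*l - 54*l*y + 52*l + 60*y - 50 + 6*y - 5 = -63*l^2 + 122*l + y*(66 - 54*l) - 55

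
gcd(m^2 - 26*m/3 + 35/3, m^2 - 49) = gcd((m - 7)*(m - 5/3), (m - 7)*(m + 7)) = m - 7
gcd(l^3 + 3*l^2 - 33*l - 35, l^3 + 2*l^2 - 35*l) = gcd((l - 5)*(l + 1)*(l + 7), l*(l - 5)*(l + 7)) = l^2 + 2*l - 35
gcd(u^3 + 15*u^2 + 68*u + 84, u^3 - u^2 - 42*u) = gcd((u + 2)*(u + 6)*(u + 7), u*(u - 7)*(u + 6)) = u + 6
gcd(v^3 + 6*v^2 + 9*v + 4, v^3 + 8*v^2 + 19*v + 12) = v^2 + 5*v + 4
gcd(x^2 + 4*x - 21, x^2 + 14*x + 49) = x + 7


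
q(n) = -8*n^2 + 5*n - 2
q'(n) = 5 - 16*n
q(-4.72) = -203.83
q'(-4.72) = 80.52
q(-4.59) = -193.49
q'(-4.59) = 78.44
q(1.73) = -17.29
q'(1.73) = -22.68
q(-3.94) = -145.89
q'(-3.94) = 68.04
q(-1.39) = -24.41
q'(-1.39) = 27.24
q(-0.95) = -13.97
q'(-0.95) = 20.20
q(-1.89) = -40.03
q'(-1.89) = 35.24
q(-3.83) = -138.50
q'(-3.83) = 66.28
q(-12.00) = -1214.00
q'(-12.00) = 197.00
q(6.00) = -260.00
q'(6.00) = -91.00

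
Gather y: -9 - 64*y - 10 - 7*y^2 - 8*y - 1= -7*y^2 - 72*y - 20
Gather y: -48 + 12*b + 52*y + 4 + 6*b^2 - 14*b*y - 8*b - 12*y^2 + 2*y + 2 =6*b^2 + 4*b - 12*y^2 + y*(54 - 14*b) - 42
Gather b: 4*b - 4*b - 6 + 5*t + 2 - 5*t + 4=0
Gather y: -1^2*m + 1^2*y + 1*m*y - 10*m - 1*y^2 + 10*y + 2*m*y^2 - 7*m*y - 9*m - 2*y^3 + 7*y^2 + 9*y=-20*m - 2*y^3 + y^2*(2*m + 6) + y*(20 - 6*m)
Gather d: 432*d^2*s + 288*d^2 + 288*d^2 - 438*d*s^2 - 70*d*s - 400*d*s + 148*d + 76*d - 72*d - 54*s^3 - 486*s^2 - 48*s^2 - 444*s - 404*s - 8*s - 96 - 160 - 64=d^2*(432*s + 576) + d*(-438*s^2 - 470*s + 152) - 54*s^3 - 534*s^2 - 856*s - 320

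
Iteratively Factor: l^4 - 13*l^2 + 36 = (l + 3)*(l^3 - 3*l^2 - 4*l + 12) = (l - 3)*(l + 3)*(l^2 - 4) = (l - 3)*(l + 2)*(l + 3)*(l - 2)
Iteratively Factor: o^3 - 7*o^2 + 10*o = (o)*(o^2 - 7*o + 10) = o*(o - 2)*(o - 5)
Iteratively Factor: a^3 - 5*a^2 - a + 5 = (a - 5)*(a^2 - 1) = (a - 5)*(a + 1)*(a - 1)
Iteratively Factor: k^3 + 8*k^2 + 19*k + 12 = (k + 3)*(k^2 + 5*k + 4) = (k + 1)*(k + 3)*(k + 4)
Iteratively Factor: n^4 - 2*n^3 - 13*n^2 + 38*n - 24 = (n + 4)*(n^3 - 6*n^2 + 11*n - 6) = (n - 3)*(n + 4)*(n^2 - 3*n + 2) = (n - 3)*(n - 1)*(n + 4)*(n - 2)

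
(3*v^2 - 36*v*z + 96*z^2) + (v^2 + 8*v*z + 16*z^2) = 4*v^2 - 28*v*z + 112*z^2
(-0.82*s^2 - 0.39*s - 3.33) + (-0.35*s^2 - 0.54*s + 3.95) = -1.17*s^2 - 0.93*s + 0.62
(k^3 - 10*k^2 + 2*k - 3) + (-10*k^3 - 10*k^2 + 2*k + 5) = -9*k^3 - 20*k^2 + 4*k + 2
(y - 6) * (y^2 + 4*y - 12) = y^3 - 2*y^2 - 36*y + 72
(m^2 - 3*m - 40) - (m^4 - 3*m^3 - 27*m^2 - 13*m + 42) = -m^4 + 3*m^3 + 28*m^2 + 10*m - 82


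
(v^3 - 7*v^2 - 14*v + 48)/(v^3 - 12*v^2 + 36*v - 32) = (v + 3)/(v - 2)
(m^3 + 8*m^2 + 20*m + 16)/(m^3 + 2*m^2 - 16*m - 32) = (m + 2)/(m - 4)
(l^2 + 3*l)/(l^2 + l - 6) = l/(l - 2)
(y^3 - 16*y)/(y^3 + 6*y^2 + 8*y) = (y - 4)/(y + 2)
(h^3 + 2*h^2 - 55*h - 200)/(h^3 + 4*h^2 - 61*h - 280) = (h + 5)/(h + 7)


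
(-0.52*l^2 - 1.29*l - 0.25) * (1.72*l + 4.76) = -0.8944*l^3 - 4.694*l^2 - 6.5704*l - 1.19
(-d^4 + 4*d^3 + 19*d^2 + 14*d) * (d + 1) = -d^5 + 3*d^4 + 23*d^3 + 33*d^2 + 14*d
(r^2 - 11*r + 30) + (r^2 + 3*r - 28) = 2*r^2 - 8*r + 2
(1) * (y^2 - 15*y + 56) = y^2 - 15*y + 56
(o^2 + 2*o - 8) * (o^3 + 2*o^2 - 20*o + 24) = o^5 + 4*o^4 - 24*o^3 - 32*o^2 + 208*o - 192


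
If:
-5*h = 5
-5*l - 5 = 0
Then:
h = -1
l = -1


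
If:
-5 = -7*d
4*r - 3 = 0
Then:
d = 5/7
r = 3/4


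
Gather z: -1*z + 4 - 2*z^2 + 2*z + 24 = -2*z^2 + z + 28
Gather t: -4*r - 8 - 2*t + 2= -4*r - 2*t - 6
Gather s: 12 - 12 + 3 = 3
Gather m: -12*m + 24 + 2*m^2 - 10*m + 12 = 2*m^2 - 22*m + 36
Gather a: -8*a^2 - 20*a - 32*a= -8*a^2 - 52*a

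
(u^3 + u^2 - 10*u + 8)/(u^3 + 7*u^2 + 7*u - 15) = (u^2 + 2*u - 8)/(u^2 + 8*u + 15)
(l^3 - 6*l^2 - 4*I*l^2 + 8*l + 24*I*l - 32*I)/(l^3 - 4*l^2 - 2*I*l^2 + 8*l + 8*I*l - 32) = (l - 2)/(l + 2*I)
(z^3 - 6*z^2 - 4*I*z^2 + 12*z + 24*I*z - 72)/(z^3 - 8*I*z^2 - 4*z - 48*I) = (z - 6)/(z - 4*I)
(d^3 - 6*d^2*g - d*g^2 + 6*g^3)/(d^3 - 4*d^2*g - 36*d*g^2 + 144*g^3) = (d^2 - g^2)/(d^2 + 2*d*g - 24*g^2)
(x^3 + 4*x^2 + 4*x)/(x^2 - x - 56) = x*(x^2 + 4*x + 4)/(x^2 - x - 56)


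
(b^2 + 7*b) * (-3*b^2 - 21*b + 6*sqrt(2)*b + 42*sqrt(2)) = -3*b^4 - 42*b^3 + 6*sqrt(2)*b^3 - 147*b^2 + 84*sqrt(2)*b^2 + 294*sqrt(2)*b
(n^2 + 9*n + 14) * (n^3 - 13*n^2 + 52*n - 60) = n^5 - 4*n^4 - 51*n^3 + 226*n^2 + 188*n - 840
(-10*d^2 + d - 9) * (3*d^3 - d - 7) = -30*d^5 + 3*d^4 - 17*d^3 + 69*d^2 + 2*d + 63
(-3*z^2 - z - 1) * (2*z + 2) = -6*z^3 - 8*z^2 - 4*z - 2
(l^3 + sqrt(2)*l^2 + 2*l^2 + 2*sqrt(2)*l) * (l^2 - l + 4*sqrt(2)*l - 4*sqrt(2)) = l^5 + l^4 + 5*sqrt(2)*l^4 + 6*l^3 + 5*sqrt(2)*l^3 - 10*sqrt(2)*l^2 + 8*l^2 - 16*l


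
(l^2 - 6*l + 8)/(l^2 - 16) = (l - 2)/(l + 4)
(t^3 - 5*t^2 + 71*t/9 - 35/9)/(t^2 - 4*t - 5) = (-9*t^3 + 45*t^2 - 71*t + 35)/(9*(-t^2 + 4*t + 5))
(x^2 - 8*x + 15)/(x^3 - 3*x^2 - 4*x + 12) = (x - 5)/(x^2 - 4)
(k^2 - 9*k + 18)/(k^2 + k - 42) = (k - 3)/(k + 7)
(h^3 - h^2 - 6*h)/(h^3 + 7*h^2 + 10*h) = (h - 3)/(h + 5)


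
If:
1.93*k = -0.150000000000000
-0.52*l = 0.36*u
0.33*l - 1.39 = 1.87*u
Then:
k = -0.08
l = 0.46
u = -0.66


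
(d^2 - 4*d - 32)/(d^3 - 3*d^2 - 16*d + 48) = (d - 8)/(d^2 - 7*d + 12)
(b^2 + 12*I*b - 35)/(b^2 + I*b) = (b^2 + 12*I*b - 35)/(b*(b + I))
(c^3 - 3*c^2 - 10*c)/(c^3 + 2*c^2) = (c - 5)/c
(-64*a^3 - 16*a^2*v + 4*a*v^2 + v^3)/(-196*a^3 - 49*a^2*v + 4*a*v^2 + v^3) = (-16*a^2 + v^2)/(-49*a^2 + v^2)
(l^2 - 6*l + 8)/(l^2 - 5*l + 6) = (l - 4)/(l - 3)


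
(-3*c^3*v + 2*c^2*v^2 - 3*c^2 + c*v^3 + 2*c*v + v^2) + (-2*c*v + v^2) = -3*c^3*v + 2*c^2*v^2 - 3*c^2 + c*v^3 + 2*v^2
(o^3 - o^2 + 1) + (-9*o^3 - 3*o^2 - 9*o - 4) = -8*o^3 - 4*o^2 - 9*o - 3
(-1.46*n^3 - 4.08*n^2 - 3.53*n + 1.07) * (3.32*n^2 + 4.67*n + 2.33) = -4.8472*n^5 - 20.3638*n^4 - 34.175*n^3 - 22.4391*n^2 - 3.228*n + 2.4931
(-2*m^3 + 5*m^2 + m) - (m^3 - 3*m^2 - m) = -3*m^3 + 8*m^2 + 2*m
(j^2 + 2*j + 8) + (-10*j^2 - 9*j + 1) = -9*j^2 - 7*j + 9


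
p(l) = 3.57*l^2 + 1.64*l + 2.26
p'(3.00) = 23.06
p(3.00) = 39.31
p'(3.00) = 23.06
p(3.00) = 39.31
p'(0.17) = 2.85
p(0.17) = 2.64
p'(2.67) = 20.70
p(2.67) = 32.09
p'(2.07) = 16.42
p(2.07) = 20.95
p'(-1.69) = -10.43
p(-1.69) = 9.68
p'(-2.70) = -17.64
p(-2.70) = 23.86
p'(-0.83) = -4.29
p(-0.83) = 3.36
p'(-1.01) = -5.57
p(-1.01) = 4.25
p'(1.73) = 13.99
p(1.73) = 15.78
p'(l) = 7.14*l + 1.64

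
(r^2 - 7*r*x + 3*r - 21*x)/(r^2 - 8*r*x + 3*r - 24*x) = (-r + 7*x)/(-r + 8*x)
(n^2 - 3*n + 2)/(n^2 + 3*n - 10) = (n - 1)/(n + 5)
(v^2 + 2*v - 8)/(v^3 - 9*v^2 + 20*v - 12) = (v + 4)/(v^2 - 7*v + 6)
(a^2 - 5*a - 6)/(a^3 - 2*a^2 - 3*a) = (a - 6)/(a*(a - 3))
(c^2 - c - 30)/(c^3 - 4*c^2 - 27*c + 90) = 1/(c - 3)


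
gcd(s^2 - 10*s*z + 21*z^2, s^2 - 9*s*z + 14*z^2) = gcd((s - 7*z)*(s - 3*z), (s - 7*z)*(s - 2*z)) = -s + 7*z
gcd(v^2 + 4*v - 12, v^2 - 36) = v + 6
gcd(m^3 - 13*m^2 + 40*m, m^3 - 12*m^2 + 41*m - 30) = m - 5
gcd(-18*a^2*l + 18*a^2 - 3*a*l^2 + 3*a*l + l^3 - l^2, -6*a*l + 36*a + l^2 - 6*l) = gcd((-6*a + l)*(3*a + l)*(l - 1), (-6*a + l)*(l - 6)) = 6*a - l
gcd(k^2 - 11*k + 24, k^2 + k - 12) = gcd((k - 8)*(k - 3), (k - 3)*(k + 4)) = k - 3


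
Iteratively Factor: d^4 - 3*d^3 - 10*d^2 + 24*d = (d - 2)*(d^3 - d^2 - 12*d) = (d - 2)*(d + 3)*(d^2 - 4*d) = (d - 4)*(d - 2)*(d + 3)*(d)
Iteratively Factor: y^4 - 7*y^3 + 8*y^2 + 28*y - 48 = (y - 3)*(y^3 - 4*y^2 - 4*y + 16) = (y - 4)*(y - 3)*(y^2 - 4) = (y - 4)*(y - 3)*(y - 2)*(y + 2)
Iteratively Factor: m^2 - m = (m)*(m - 1)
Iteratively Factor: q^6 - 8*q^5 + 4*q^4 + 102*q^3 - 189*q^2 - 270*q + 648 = (q + 2)*(q^5 - 10*q^4 + 24*q^3 + 54*q^2 - 297*q + 324) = (q - 4)*(q + 2)*(q^4 - 6*q^3 + 54*q - 81) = (q - 4)*(q - 3)*(q + 2)*(q^3 - 3*q^2 - 9*q + 27) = (q - 4)*(q - 3)*(q + 2)*(q + 3)*(q^2 - 6*q + 9) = (q - 4)*(q - 3)^2*(q + 2)*(q + 3)*(q - 3)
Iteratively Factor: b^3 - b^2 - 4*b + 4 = (b + 2)*(b^2 - 3*b + 2) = (b - 2)*(b + 2)*(b - 1)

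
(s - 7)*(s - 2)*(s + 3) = s^3 - 6*s^2 - 13*s + 42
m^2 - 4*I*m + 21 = (m - 7*I)*(m + 3*I)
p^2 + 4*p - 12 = (p - 2)*(p + 6)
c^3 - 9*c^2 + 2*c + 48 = (c - 8)*(c - 3)*(c + 2)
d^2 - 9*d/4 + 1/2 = (d - 2)*(d - 1/4)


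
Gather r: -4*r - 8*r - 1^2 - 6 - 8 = -12*r - 15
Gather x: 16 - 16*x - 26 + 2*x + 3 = -14*x - 7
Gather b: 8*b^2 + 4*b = 8*b^2 + 4*b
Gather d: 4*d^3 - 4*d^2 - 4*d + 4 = 4*d^3 - 4*d^2 - 4*d + 4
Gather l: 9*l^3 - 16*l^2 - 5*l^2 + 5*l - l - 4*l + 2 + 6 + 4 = 9*l^3 - 21*l^2 + 12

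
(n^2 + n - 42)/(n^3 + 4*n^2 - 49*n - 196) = (n - 6)/(n^2 - 3*n - 28)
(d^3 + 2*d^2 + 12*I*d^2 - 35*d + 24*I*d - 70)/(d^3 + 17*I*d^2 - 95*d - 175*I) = (d + 2)/(d + 5*I)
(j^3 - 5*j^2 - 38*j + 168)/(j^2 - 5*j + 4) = (j^2 - j - 42)/(j - 1)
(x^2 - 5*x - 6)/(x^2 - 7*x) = (x^2 - 5*x - 6)/(x*(x - 7))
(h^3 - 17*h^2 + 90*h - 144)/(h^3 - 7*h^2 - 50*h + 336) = (h - 3)/(h + 7)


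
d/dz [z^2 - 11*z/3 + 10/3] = 2*z - 11/3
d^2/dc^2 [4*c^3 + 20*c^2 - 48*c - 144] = 24*c + 40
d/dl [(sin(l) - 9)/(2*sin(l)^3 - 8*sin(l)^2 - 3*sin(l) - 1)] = (-147*sin(l) + sin(3*l) - 31*cos(2*l) + 3)*cos(l)/(-2*sin(l)^3 + 8*sin(l)^2 + 3*sin(l) + 1)^2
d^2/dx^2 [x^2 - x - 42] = 2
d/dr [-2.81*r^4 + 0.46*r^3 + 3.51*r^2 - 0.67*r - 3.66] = -11.24*r^3 + 1.38*r^2 + 7.02*r - 0.67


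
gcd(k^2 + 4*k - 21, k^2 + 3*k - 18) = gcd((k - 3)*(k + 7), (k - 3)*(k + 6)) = k - 3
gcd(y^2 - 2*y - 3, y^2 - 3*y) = y - 3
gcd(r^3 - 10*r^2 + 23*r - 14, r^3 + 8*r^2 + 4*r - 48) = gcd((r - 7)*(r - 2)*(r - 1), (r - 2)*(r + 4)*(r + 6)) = r - 2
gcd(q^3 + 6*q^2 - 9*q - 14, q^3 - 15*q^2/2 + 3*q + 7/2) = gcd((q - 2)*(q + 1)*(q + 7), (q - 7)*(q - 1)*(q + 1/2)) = 1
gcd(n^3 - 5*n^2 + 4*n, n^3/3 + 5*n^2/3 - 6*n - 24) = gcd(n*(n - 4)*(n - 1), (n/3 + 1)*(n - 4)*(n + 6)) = n - 4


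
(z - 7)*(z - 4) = z^2 - 11*z + 28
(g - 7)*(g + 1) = g^2 - 6*g - 7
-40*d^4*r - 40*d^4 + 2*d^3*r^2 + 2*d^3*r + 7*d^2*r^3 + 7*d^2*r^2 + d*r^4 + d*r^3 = (-2*d + r)*(4*d + r)*(5*d + r)*(d*r + d)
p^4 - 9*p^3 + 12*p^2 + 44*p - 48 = (p - 6)*(p - 4)*(p - 1)*(p + 2)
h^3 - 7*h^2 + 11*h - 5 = (h - 5)*(h - 1)^2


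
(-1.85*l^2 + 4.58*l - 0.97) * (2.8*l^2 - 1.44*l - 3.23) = -5.18*l^4 + 15.488*l^3 - 3.3357*l^2 - 13.3966*l + 3.1331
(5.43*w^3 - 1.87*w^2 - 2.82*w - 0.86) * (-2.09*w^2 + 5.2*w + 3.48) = -11.3487*w^5 + 32.1443*w^4 + 15.0662*w^3 - 19.3742*w^2 - 14.2856*w - 2.9928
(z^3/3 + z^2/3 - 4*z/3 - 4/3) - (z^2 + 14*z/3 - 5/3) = z^3/3 - 2*z^2/3 - 6*z + 1/3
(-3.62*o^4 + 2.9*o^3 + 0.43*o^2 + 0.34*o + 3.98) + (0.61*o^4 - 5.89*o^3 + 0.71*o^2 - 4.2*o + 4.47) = -3.01*o^4 - 2.99*o^3 + 1.14*o^2 - 3.86*o + 8.45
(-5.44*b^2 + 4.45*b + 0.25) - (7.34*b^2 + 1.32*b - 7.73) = -12.78*b^2 + 3.13*b + 7.98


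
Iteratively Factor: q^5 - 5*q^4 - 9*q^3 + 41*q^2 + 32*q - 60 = (q - 1)*(q^4 - 4*q^3 - 13*q^2 + 28*q + 60) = (q - 3)*(q - 1)*(q^3 - q^2 - 16*q - 20) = (q - 3)*(q - 1)*(q + 2)*(q^2 - 3*q - 10) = (q - 3)*(q - 1)*(q + 2)^2*(q - 5)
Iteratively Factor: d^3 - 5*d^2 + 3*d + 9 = (d - 3)*(d^2 - 2*d - 3) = (d - 3)*(d + 1)*(d - 3)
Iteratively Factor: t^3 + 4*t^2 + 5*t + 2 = (t + 1)*(t^2 + 3*t + 2) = (t + 1)*(t + 2)*(t + 1)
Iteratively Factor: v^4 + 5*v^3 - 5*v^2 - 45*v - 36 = (v + 3)*(v^3 + 2*v^2 - 11*v - 12) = (v + 3)*(v + 4)*(v^2 - 2*v - 3) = (v - 3)*(v + 3)*(v + 4)*(v + 1)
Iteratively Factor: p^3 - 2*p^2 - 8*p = (p + 2)*(p^2 - 4*p) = p*(p + 2)*(p - 4)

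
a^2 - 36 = (a - 6)*(a + 6)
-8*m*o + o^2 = o*(-8*m + o)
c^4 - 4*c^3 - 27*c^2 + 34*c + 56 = (c - 7)*(c - 2)*(c + 1)*(c + 4)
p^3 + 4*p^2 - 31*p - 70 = (p - 5)*(p + 2)*(p + 7)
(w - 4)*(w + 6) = w^2 + 2*w - 24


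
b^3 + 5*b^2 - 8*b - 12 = (b - 2)*(b + 1)*(b + 6)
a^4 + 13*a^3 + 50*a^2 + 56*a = a*(a + 2)*(a + 4)*(a + 7)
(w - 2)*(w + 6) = w^2 + 4*w - 12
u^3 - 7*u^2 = u^2*(u - 7)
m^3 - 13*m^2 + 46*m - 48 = (m - 8)*(m - 3)*(m - 2)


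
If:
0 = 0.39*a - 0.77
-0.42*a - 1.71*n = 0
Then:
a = 1.97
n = -0.48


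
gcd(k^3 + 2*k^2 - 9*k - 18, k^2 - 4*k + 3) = k - 3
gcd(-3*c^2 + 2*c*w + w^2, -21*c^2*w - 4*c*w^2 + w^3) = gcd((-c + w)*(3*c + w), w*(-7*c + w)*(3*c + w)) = 3*c + w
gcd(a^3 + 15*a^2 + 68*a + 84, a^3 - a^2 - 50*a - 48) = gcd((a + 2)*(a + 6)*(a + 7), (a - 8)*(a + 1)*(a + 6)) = a + 6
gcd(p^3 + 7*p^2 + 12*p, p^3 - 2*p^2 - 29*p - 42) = p + 3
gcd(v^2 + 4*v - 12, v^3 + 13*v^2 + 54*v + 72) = v + 6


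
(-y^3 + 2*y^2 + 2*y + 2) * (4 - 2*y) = 2*y^4 - 8*y^3 + 4*y^2 + 4*y + 8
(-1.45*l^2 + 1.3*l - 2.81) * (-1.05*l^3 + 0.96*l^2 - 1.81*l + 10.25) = 1.5225*l^5 - 2.757*l^4 + 6.823*l^3 - 19.9131*l^2 + 18.4111*l - 28.8025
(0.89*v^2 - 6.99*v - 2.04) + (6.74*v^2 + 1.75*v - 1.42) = 7.63*v^2 - 5.24*v - 3.46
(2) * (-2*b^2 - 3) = -4*b^2 - 6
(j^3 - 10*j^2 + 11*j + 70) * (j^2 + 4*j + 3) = j^5 - 6*j^4 - 26*j^3 + 84*j^2 + 313*j + 210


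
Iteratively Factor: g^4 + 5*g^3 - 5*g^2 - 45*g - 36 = (g - 3)*(g^3 + 8*g^2 + 19*g + 12) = (g - 3)*(g + 3)*(g^2 + 5*g + 4) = (g - 3)*(g + 1)*(g + 3)*(g + 4)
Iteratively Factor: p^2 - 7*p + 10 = (p - 5)*(p - 2)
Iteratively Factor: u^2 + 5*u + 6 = (u + 2)*(u + 3)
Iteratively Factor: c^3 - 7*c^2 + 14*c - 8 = (c - 2)*(c^2 - 5*c + 4) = (c - 2)*(c - 1)*(c - 4)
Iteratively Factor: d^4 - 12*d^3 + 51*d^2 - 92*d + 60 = (d - 5)*(d^3 - 7*d^2 + 16*d - 12) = (d - 5)*(d - 3)*(d^2 - 4*d + 4) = (d - 5)*(d - 3)*(d - 2)*(d - 2)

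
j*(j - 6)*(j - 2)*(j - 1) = j^4 - 9*j^3 + 20*j^2 - 12*j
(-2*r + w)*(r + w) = -2*r^2 - r*w + w^2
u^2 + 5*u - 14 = (u - 2)*(u + 7)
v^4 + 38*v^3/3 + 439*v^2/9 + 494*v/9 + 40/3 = (v + 1/3)*(v + 4/3)*(v + 5)*(v + 6)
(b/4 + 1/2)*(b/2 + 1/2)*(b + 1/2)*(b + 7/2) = b^4/8 + 7*b^3/8 + 63*b^2/32 + 53*b/32 + 7/16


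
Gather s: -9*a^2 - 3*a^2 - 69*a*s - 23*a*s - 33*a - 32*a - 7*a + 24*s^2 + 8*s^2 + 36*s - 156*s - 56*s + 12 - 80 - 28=-12*a^2 - 72*a + 32*s^2 + s*(-92*a - 176) - 96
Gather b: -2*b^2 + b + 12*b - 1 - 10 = -2*b^2 + 13*b - 11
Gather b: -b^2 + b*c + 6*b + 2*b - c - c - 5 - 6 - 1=-b^2 + b*(c + 8) - 2*c - 12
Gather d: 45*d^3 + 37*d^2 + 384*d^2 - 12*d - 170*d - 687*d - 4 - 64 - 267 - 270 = 45*d^3 + 421*d^2 - 869*d - 605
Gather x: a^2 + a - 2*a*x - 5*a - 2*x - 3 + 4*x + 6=a^2 - 4*a + x*(2 - 2*a) + 3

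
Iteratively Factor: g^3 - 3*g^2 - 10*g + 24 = (g + 3)*(g^2 - 6*g + 8) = (g - 2)*(g + 3)*(g - 4)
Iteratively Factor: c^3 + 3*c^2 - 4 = (c - 1)*(c^2 + 4*c + 4) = (c - 1)*(c + 2)*(c + 2)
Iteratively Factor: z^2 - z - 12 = (z - 4)*(z + 3)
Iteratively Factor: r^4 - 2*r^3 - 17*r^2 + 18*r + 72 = (r - 4)*(r^3 + 2*r^2 - 9*r - 18) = (r - 4)*(r - 3)*(r^2 + 5*r + 6) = (r - 4)*(r - 3)*(r + 3)*(r + 2)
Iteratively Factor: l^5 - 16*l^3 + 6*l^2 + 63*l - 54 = (l - 1)*(l^4 + l^3 - 15*l^2 - 9*l + 54) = (l - 1)*(l + 3)*(l^3 - 2*l^2 - 9*l + 18) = (l - 1)*(l + 3)^2*(l^2 - 5*l + 6) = (l - 2)*(l - 1)*(l + 3)^2*(l - 3)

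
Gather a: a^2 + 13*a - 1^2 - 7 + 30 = a^2 + 13*a + 22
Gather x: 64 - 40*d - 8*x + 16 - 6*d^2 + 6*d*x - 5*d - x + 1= -6*d^2 - 45*d + x*(6*d - 9) + 81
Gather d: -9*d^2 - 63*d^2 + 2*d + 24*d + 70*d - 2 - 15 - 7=-72*d^2 + 96*d - 24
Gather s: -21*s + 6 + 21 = 27 - 21*s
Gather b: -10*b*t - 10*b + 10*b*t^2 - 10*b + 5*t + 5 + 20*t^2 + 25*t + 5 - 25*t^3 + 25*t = b*(10*t^2 - 10*t - 20) - 25*t^3 + 20*t^2 + 55*t + 10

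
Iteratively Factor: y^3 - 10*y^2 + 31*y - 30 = (y - 2)*(y^2 - 8*y + 15) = (y - 5)*(y - 2)*(y - 3)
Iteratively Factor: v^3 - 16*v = (v + 4)*(v^2 - 4*v) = v*(v + 4)*(v - 4)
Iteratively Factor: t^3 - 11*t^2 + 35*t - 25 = (t - 5)*(t^2 - 6*t + 5) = (t - 5)*(t - 1)*(t - 5)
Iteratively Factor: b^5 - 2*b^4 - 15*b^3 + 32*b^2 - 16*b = (b - 1)*(b^4 - b^3 - 16*b^2 + 16*b) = (b - 4)*(b - 1)*(b^3 + 3*b^2 - 4*b) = b*(b - 4)*(b - 1)*(b^2 + 3*b - 4) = b*(b - 4)*(b - 1)^2*(b + 4)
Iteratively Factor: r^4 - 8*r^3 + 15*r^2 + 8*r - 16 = (r + 1)*(r^3 - 9*r^2 + 24*r - 16) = (r - 4)*(r + 1)*(r^2 - 5*r + 4) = (r - 4)*(r - 1)*(r + 1)*(r - 4)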